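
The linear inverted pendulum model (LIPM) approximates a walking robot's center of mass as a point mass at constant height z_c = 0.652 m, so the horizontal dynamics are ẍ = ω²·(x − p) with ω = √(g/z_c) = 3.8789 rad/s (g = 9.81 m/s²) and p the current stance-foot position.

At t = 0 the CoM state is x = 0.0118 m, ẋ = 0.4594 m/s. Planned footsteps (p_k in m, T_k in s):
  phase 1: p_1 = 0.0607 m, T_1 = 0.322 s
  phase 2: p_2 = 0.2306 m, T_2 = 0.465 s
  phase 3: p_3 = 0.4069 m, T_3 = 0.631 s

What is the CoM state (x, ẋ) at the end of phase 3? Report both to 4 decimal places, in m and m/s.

phase 1: p=0.0607, T=0.322, ωT=1.249006, cosh=1.886832, sinh=1.600042; start (x,ẋ)=(0.011800, 0.459400) → end (x,ẋ)=(0.157936, 0.563318)
phase 2: p=0.2306, T=0.465, ωT=1.803689, cosh=3.118347, sinh=2.953656; start (x,ẋ)=(0.157936, 0.563318) → end (x,ẋ)=(0.432956, 0.924112)
phase 3: p=0.4069, T=0.631, ωT=2.447586, cosh=5.823454, sinh=5.736951; start (x,ẋ)=(0.432956, 0.924112) → end (x,ẋ)=(1.925413, 5.961355)

x = 1.9254, ẋ = 5.9614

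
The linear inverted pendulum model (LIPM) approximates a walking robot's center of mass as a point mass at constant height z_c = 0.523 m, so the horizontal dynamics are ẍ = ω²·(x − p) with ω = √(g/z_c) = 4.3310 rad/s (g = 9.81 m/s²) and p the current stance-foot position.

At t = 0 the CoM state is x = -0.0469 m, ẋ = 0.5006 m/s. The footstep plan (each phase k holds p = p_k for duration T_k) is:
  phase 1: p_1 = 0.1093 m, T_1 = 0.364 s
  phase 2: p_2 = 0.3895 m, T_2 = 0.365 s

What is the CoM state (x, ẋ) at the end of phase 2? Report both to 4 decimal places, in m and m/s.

x = -0.8032, ẋ = -4.8658

phase 1: p=0.1093, T=0.364, ωT=1.576484, cosh=2.522308, sinh=2.315608; start (x,ẋ)=(-0.046900, 0.500600) → end (x,ẋ)=(-0.017034, -0.303846)
phase 2: p=0.3895, T=0.365, ωT=1.580815, cosh=2.532361, sinh=2.326553; start (x,ẋ)=(-0.017034, -0.303846) → end (x,ẋ)=(-0.803213, -4.865811)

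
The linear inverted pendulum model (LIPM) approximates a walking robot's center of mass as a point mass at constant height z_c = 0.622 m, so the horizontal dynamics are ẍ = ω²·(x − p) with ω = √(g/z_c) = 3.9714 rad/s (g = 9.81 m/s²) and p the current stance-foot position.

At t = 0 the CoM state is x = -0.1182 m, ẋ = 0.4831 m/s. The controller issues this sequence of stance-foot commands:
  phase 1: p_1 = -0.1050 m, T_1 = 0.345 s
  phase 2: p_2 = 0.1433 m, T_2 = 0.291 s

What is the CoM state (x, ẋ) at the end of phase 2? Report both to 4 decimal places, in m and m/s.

x = 0.3823, ẋ = 1.3026

phase 1: p=-0.1050, T=0.345, ωT=1.370133, cosh=2.094974, sinh=1.840900; start (x,ẋ)=(-0.118200, 0.483100) → end (x,ẋ)=(0.091282, 0.915577)
phase 2: p=0.1433, T=0.291, ωT=1.155677, cosh=1.745509, sinh=1.430665; start (x,ẋ)=(0.091282, 0.915577) → end (x,ẋ)=(0.382332, 1.302597)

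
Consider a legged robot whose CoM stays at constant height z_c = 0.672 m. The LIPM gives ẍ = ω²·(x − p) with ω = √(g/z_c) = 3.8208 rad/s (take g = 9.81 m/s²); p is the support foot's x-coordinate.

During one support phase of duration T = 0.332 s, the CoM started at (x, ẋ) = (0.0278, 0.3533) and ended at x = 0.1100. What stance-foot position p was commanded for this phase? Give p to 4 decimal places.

p = 0.1031

ωT = 3.8208·0.332 = 1.268506; cosh(ωT) = 1.918393, sinh(ωT) = 1.637142
x(T) = p + (x₀−p)·cosh(ωT) + (ẋ₀/ω)·sinh(ωT) ⇒ p·(1 − cosh) = x(T) − x₀·cosh − (ẋ₀/ω)·sinh
numerator   = 0.1100 − (0.0278)·1.918393 − (0.3533/3.8208)·1.637142 = -0.094714
denominator = 1 − 1.918393 = -0.918393
p = -0.094714 / -0.918393 = 0.1031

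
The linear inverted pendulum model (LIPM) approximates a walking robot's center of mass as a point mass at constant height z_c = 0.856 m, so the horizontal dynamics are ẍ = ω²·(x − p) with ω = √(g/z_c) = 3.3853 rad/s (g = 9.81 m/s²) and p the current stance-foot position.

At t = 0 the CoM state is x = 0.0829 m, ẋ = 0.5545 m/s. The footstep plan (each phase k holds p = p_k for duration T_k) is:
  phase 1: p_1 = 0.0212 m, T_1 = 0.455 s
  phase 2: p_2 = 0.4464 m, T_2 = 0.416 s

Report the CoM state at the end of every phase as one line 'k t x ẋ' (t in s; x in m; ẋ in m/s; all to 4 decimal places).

1 0.4550 0.5363 1.8180
2 0.8710 1.6736 4.5245

phase 1: p=0.0212, T=0.455, ωT=1.540312, cosh=2.440179, sinh=2.225865; start (x,ẋ)=(0.082900, 0.554500) → end (x,ẋ)=(0.536348, 1.818002)
phase 2: p=0.4464, T=0.416, ωT=1.408285, cosh=2.166749, sinh=1.922187; start (x,ẋ)=(0.536348, 1.818002) → end (x,ẋ)=(1.673563, 4.524461)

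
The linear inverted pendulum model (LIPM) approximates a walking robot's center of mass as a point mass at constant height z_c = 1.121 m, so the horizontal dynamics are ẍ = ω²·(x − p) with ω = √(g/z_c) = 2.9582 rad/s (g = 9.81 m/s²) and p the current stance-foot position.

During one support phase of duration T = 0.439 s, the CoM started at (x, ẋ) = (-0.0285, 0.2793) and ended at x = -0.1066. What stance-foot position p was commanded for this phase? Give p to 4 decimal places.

ωT = 2.9582·0.439 = 1.298650; cosh(ωT) = 1.968623, sinh(ωT) = 1.695723
x(T) = p + (x₀−p)·cosh(ωT) + (ẋ₀/ω)·sinh(ωT) ⇒ p·(1 − cosh) = x(T) − x₀·cosh − (ẋ₀/ω)·sinh
numerator   = -0.1066 − (-0.0285)·1.968623 − (0.2793/2.9582)·1.695723 = -0.210597
denominator = 1 − 1.968623 = -0.968623
p = -0.210597 / -0.968623 = 0.2174

p = 0.2174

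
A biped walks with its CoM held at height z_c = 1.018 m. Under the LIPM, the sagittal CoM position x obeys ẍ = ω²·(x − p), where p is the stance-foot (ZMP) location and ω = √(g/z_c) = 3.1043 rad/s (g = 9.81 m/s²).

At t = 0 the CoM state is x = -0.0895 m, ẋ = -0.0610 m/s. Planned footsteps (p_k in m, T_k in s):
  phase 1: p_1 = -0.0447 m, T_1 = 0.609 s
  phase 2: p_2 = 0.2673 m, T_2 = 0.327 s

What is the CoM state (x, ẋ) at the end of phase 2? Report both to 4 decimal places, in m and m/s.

x = -0.8094, ẋ = -2.9871

phase 1: p=-0.0447, T=0.609, ωT=1.890519, cosh=3.386898, sinh=3.235905; start (x,ẋ)=(-0.089500, -0.061000) → end (x,ẋ)=(-0.260019, -0.656627)
phase 2: p=0.2673, T=0.327, ωT=1.015106, cosh=1.561010, sinh=1.198646; start (x,ẋ)=(-0.260019, -0.656627) → end (x,ẋ)=(-0.809390, -2.987132)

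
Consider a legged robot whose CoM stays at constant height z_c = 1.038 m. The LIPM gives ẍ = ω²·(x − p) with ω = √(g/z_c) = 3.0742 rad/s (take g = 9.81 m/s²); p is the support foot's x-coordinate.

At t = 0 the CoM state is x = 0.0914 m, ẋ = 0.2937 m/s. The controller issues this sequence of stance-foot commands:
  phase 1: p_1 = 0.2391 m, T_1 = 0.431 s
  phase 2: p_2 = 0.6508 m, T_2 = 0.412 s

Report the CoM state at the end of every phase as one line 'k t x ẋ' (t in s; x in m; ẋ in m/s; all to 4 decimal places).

phase 1: p=0.2391, T=0.431, ωT=1.324980, cosh=2.013960, sinh=1.748151; start (x,ẋ)=(0.091400, 0.293700) → end (x,ẋ)=(0.108651, -0.202265)
phase 2: p=0.6508, T=0.412, ωT=1.266570, cosh=1.915229, sinh=1.633432; start (x,ẋ)=(0.108651, -0.202265) → end (x,ẋ)=(-0.495009, -3.109781)

1 0.4310 0.1087 -0.2023
2 0.8430 -0.4950 -3.1098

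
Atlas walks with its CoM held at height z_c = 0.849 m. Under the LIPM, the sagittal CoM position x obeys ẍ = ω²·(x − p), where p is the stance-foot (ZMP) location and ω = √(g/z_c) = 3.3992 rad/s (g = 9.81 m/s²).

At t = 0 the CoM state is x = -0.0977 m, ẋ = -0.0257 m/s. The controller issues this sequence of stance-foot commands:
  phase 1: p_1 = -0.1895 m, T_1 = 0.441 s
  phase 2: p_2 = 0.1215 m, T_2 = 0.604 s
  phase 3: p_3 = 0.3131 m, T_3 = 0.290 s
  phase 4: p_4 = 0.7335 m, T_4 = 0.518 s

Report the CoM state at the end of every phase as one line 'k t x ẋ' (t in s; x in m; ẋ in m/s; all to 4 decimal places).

phase 1: p=-0.1895, T=0.441, ωT=1.499047, cosh=2.350382, sinh=2.127039; start (x,ẋ)=(-0.097700, -0.025700) → end (x,ẋ)=(0.010183, 0.603330)
phase 2: p=0.1215, T=0.604, ωT=2.053117, cosh=3.960242, sinh=3.831908; start (x,ẋ)=(0.010183, 0.603330) → end (x,ẋ)=(0.360792, 0.939388)
phase 3: p=0.3131, T=0.290, ωT=0.985768, cosh=1.526511, sinh=1.153358; start (x,ẋ)=(0.360792, 0.939388) → end (x,ẋ)=(0.704639, 1.620962)
phase 4: p=0.7335, T=0.518, ωT=1.760786, cosh=2.994458, sinh=2.822548; start (x,ẋ)=(0.704639, 1.620962) → end (x,ẋ)=(1.993053, 4.576997)

1 0.4410 0.0102 0.6033
2 1.0450 0.3608 0.9394
3 1.3350 0.7046 1.6210
4 1.8530 1.9931 4.5770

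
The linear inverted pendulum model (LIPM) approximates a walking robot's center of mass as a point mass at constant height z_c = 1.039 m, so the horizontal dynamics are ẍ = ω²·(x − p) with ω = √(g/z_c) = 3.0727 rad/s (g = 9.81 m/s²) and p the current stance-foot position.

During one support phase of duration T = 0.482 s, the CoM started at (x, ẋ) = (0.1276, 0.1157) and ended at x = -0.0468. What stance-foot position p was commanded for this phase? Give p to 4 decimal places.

p = 0.3203

ωT = 3.0727·0.482 = 1.481041; cosh(ωT) = 2.312462, sinh(ωT) = 2.085061
x(T) = p + (x₀−p)·cosh(ωT) + (ẋ₀/ω)·sinh(ωT) ⇒ p·(1 − cosh) = x(T) − x₀·cosh − (ẋ₀/ω)·sinh
numerator   = -0.0468 − (0.1276)·2.312462 − (0.1157/3.0727)·2.085061 = -0.420381
denominator = 1 − 2.312462 = -1.312462
p = -0.420381 / -1.312462 = 0.3203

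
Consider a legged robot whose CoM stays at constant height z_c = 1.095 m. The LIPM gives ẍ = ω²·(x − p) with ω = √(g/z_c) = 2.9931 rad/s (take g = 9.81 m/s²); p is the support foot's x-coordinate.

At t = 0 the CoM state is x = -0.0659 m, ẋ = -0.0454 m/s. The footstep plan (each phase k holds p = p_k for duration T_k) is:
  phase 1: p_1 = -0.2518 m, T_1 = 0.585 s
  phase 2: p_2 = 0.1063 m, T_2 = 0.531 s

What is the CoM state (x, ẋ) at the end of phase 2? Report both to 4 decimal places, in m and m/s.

phase 1: p=-0.2518, T=0.585, ωT=1.750963, cosh=2.966878, sinh=2.793272; start (x,ẋ)=(-0.065900, -0.045400) → end (x,ẋ)=(0.257374, 1.419528)
phase 2: p=0.1063, T=0.531, ωT=1.589336, cosh=2.552278, sinh=2.348217; start (x,ẋ)=(0.257374, 1.419528) → end (x,ẋ)=(1.605564, 4.684844)

x = 1.6056, ẋ = 4.6848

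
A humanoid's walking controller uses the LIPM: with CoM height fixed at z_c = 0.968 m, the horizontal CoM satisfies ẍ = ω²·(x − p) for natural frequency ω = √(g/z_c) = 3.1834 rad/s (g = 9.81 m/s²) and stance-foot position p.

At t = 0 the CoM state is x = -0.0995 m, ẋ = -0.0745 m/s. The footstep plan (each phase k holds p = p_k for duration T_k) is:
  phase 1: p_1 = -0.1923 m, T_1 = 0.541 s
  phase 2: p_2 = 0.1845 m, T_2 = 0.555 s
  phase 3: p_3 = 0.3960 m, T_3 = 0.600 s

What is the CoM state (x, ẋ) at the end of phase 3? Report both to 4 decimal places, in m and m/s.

phase 1: p=-0.1923, T=0.541, ωT=1.722219, cosh=2.887803, sinh=2.709134; start (x,ẋ)=(-0.099500, -0.074500) → end (x,ẋ)=(0.012287, 0.585190)
phase 2: p=0.1845, T=0.555, ωT=1.766787, cosh=3.011451, sinh=2.840570; start (x,ẋ)=(0.012287, 0.585190) → end (x,ẋ)=(0.188058, 0.205006)
phase 3: p=0.3960, T=0.600, ωT=1.910040, cosh=3.450717, sinh=3.302642; start (x,ẋ)=(0.188058, 0.205006) → end (x,ẋ)=(-0.108862, -1.478803)

x = -0.1089, ẋ = -1.4788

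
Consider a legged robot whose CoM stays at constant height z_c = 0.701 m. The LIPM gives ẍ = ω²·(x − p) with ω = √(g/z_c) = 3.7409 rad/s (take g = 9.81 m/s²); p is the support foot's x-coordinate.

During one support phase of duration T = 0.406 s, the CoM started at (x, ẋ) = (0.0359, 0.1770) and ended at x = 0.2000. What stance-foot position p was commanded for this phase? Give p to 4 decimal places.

ωT = 3.7409·0.406 = 1.518805; cosh(ωT) = 2.392870, sinh(ωT) = 2.173897
x(T) = p + (x₀−p)·cosh(ωT) + (ẋ₀/ω)·sinh(ωT) ⇒ p·(1 − cosh) = x(T) − x₀·cosh − (ẋ₀/ω)·sinh
numerator   = 0.2000 − (0.0359)·2.392870 − (0.1770/3.7409)·2.173897 = 0.011238
denominator = 1 − 2.392870 = -1.392870
p = 0.011238 / -1.392870 = -0.0081

p = -0.0081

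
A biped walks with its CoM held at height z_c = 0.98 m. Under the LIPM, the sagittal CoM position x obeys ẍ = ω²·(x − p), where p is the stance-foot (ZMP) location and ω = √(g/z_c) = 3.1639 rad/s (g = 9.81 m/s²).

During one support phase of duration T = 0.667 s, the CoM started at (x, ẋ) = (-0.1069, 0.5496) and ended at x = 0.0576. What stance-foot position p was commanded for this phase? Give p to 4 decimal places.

p = 0.0631

ωT = 3.1639·0.667 = 2.110321; cosh(ωT) = 4.186045, sinh(ωT) = 4.064846
x(T) = p + (x₀−p)·cosh(ωT) + (ẋ₀/ω)·sinh(ωT) ⇒ p·(1 − cosh) = x(T) − x₀·cosh − (ẋ₀/ω)·sinh
numerator   = 0.0576 − (-0.1069)·4.186045 − (0.5496/3.1639)·4.064846 = -0.201015
denominator = 1 − 4.186045 = -3.186045
p = -0.201015 / -3.186045 = 0.0631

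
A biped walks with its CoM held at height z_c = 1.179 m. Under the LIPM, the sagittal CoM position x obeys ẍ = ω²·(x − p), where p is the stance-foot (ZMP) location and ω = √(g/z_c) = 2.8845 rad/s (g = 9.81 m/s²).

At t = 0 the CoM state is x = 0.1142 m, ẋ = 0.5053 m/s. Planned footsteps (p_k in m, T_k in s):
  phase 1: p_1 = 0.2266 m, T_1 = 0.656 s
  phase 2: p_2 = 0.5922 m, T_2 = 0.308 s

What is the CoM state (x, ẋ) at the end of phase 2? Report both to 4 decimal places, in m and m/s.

x = 0.5699, ẋ = 0.4210

phase 1: p=0.2266, T=0.656, ωT=1.892232, cosh=3.392447, sinh=3.241712; start (x,ẋ)=(0.114200, 0.505300) → end (x,ẋ)=(0.413165, 0.663183)
phase 2: p=0.5922, T=0.308, ωT=0.888426, cosh=1.421301, sinh=1.009999; start (x,ẋ)=(0.413165, 0.663183) → end (x,ẋ)=(0.569948, 0.420991)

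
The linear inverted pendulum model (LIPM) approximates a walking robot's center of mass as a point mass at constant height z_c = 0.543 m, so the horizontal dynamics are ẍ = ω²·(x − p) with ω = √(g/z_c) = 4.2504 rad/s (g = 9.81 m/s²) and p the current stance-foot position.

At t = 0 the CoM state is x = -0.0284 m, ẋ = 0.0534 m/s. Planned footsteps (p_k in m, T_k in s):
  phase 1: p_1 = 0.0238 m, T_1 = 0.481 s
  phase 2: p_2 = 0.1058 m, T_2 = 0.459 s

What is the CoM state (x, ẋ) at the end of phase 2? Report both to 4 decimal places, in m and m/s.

x = -1.2661, ẋ = -5.7766

phase 1: p=0.0238, T=0.481, ωT=2.044442, cosh=3.927151, sinh=3.797699; start (x,ẋ)=(-0.028400, 0.053400) → end (x,ẋ)=(-0.133485, -0.632889)
phase 2: p=0.1058, T=0.459, ωT=1.950934, cosh=3.588697, sinh=3.446556; start (x,ẋ)=(-0.133485, -0.632889) → end (x,ẋ)=(-1.266116, -5.776587)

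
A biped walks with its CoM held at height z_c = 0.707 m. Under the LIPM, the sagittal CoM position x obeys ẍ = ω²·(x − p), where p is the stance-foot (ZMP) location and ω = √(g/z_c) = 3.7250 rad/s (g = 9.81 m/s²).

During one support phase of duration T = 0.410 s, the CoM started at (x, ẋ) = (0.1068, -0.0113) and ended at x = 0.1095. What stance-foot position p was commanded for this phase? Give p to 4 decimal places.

ωT = 3.7250·0.410 = 1.527250; cosh(ωT) = 2.411313, sinh(ωT) = 2.194181
x(T) = p + (x₀−p)·cosh(ωT) + (ẋ₀/ω)·sinh(ωT) ⇒ p·(1 − cosh) = x(T) − x₀·cosh − (ẋ₀/ω)·sinh
numerator   = 0.1095 − (0.1068)·2.411313 − (-0.0113/3.7250)·2.194181 = -0.141372
denominator = 1 − 2.411313 = -1.411313
p = -0.141372 / -1.411313 = 0.1002

p = 0.1002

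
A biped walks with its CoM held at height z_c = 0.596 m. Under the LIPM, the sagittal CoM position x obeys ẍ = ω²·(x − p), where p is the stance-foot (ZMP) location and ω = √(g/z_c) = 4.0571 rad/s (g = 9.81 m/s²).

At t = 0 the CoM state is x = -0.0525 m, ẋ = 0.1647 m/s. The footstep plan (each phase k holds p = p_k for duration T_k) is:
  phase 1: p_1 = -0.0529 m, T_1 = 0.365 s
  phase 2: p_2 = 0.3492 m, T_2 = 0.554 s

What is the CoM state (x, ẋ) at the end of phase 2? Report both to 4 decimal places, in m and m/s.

phase 1: p=-0.0529, T=0.365, ωT=1.480841, cosh=2.312045, sinh=2.084599; start (x,ẋ)=(-0.052500, 0.164700) → end (x,ẋ)=(0.032650, 0.384177)
phase 2: p=0.3492, T=0.554, ωT=2.247633, cosh=4.785479, sinh=4.679830; start (x,ẋ)=(0.032650, 0.384177) → end (x,ẋ)=(-0.722498, -4.171716)

x = -0.7225, ẋ = -4.1717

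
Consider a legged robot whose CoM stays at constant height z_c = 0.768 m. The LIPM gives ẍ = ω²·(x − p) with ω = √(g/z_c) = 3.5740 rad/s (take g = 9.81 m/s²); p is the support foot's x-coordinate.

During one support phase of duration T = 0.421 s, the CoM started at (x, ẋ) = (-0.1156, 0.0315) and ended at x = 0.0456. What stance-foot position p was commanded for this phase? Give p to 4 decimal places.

p = -0.2201

ωT = 3.5740·0.421 = 1.504654; cosh(ωT) = 2.362345, sinh(ωT) = 2.140251
x(T) = p + (x₀−p)·cosh(ωT) + (ẋ₀/ω)·sinh(ωT) ⇒ p·(1 − cosh) = x(T) − x₀·cosh − (ẋ₀/ω)·sinh
numerator   = 0.0456 − (-0.1156)·2.362345 − (0.0315/3.5740)·2.140251 = 0.299824
denominator = 1 − 2.362345 = -1.362345
p = 0.299824 / -1.362345 = -0.2201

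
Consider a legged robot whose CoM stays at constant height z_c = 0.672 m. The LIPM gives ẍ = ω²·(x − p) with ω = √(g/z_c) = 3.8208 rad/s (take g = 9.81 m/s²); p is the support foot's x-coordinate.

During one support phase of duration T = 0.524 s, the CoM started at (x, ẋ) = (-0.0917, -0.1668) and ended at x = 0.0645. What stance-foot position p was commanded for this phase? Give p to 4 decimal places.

ωT = 3.8208·0.524 = 2.002099; cosh(ωT) = 3.769817, sinh(ωT) = 3.634766
x(T) = p + (x₀−p)·cosh(ωT) + (ẋ₀/ω)·sinh(ωT) ⇒ p·(1 − cosh) = x(T) − x₀·cosh − (ẋ₀/ω)·sinh
numerator   = 0.0645 − (-0.0917)·3.769817 − (-0.1668/3.8208)·3.634766 = 0.568871
denominator = 1 − 3.769817 = -2.769817
p = 0.568871 / -2.769817 = -0.2054

p = -0.2054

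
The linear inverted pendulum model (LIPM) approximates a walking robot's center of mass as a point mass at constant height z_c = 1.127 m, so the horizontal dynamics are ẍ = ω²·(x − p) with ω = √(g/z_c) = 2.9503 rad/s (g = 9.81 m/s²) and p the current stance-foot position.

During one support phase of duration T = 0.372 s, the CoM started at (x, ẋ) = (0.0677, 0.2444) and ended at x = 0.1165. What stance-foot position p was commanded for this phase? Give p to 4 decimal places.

ωT = 2.9503·0.372 = 1.097512; cosh(ωT) = 1.665200, sinh(ωT) = 1.331500
x(T) = p + (x₀−p)·cosh(ωT) + (ẋ₀/ω)·sinh(ωT) ⇒ p·(1 − cosh) = x(T) − x₀·cosh − (ẋ₀/ω)·sinh
numerator   = 0.1165 − (0.0677)·1.665200 − (0.2444/2.9503)·1.331500 = -0.106534
denominator = 1 − 1.665200 = -0.665200
p = -0.106534 / -0.665200 = 0.1602

p = 0.1602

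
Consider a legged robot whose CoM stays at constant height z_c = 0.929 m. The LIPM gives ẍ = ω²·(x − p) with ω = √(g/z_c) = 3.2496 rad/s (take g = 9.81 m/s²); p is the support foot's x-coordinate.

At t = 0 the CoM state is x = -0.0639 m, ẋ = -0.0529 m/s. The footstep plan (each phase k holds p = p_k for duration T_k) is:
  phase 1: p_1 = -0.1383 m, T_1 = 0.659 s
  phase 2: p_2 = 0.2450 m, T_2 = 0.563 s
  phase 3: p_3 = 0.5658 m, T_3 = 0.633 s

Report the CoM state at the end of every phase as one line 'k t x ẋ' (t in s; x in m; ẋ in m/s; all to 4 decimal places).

1 0.6590 0.1144 0.7865
2 1.2220 0.5623 1.2253
3 1.8550 2.0024 4.8265

phase 1: p=-0.1383, T=0.659, ωT=2.141486, cosh=4.314780, sinh=4.197300; start (x,ẋ)=(-0.063900, -0.052900) → end (x,ẋ)=(0.114392, 0.786530)
phase 2: p=0.2450, T=0.563, ωT=1.829525, cosh=3.195707, sinh=3.035218; start (x,ẋ)=(0.114392, 0.786530) → end (x,ẋ)=(0.562257, 1.225304)
phase 3: p=0.5658, T=0.633, ωT=2.056997, cosh=3.975140, sinh=3.847302; start (x,ẋ)=(0.562257, 1.225304) → end (x,ẋ)=(2.002391, 4.826457)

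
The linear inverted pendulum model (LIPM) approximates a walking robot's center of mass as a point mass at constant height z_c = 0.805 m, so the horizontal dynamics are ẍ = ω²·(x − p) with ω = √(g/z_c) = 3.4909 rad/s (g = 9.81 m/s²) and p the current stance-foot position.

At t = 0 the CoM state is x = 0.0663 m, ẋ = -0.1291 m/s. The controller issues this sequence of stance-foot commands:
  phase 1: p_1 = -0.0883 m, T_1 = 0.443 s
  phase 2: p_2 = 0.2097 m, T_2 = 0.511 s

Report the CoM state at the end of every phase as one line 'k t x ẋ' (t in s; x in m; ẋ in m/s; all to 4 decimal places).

1 0.4430 0.2082 0.8926
2 0.9540 0.9447 2.7166

phase 1: p=-0.0883, T=0.443, ωT=1.546469, cosh=2.453930, sinh=2.240932; start (x,ẋ)=(0.066300, -0.129100) → end (x,ẋ)=(0.208204, 0.892613)
phase 2: p=0.2097, T=0.511, ωT=1.783850, cosh=3.060360, sinh=2.892370; start (x,ẋ)=(0.208204, 0.892613) → end (x,ẋ)=(0.944692, 2.716610)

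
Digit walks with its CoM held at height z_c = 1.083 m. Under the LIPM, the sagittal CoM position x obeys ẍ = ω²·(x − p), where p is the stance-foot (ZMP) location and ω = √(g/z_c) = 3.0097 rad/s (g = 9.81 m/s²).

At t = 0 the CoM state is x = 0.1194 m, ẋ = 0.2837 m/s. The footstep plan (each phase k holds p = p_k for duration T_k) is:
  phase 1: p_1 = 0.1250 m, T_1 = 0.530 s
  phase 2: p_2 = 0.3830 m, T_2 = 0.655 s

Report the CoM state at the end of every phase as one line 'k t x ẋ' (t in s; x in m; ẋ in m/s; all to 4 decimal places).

phase 1: p=0.1250, T=0.530, ωT=1.595141, cosh=2.565952, sinh=2.363072; start (x,ẋ)=(0.119400, 0.283700) → end (x,ẋ)=(0.333378, 0.688133)
phase 2: p=0.3830, T=0.655, ωT=1.971354, cosh=3.659828, sinh=3.520560; start (x,ẋ)=(0.333378, 0.688133) → end (x,ẋ)=(1.006328, 1.992664)

1 0.5300 0.3334 0.6881
2 1.1850 1.0063 1.9927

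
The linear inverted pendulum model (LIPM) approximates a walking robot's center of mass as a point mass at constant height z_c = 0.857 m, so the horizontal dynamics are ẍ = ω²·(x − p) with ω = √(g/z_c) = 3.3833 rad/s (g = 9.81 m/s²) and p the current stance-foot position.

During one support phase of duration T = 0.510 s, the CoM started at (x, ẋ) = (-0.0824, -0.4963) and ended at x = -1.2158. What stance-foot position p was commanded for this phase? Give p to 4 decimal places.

p = 0.3049

ωT = 3.3833·0.510 = 1.725483; cosh(ωT) = 2.896660, sinh(ωT) = 2.718573
x(T) = p + (x₀−p)·cosh(ωT) + (ẋ₀/ω)·sinh(ωT) ⇒ p·(1 − cosh) = x(T) − x₀·cosh − (ẋ₀/ω)·sinh
numerator   = -1.2158 − (-0.0824)·2.896660 − (-0.4963/3.3833)·2.718573 = -0.578325
denominator = 1 − 2.896660 = -1.896660
p = -0.578325 / -1.896660 = 0.3049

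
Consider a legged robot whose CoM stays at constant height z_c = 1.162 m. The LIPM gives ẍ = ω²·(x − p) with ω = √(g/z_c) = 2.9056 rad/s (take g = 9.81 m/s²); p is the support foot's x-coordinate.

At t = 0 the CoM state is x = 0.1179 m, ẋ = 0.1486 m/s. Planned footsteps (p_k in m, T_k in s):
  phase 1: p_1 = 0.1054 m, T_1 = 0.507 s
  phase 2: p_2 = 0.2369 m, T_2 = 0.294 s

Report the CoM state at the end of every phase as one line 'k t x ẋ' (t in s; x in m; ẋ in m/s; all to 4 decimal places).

1 0.5070 0.2398 0.4163
2 0.8010 0.3787 0.5857

phase 1: p=0.1054, T=0.507, ωT=1.473139, cosh=2.296057, sinh=2.066852; start (x,ẋ)=(0.117900, 0.148600) → end (x,ẋ)=(0.239805, 0.416262)
phase 2: p=0.2369, T=0.294, ωT=0.854246, cosh=1.387603, sinh=0.962000; start (x,ẋ)=(0.239805, 0.416262) → end (x,ẋ)=(0.378749, 0.585727)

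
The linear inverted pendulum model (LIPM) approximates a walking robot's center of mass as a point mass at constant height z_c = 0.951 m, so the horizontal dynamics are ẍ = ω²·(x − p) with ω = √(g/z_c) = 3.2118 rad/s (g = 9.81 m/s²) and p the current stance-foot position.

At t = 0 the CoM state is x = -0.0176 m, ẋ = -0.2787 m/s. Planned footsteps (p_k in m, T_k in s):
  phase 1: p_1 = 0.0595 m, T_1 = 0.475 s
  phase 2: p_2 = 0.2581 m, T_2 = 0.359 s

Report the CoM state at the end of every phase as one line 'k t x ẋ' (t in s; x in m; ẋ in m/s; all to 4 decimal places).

phase 1: p=0.0595, T=0.475, ωT=1.525605, cosh=2.407707, sinh=2.190218; start (x,ẋ)=(-0.017600, -0.278700) → end (x,ẋ)=(-0.316188, -1.213391)
phase 2: p=0.2581, T=0.359, ωT=1.153036, cosh=1.741737, sinh=1.426060; start (x,ẋ)=(-0.316188, -1.213391) → end (x,ẋ)=(-1.280911, -4.743771)

1 0.4750 -0.3162 -1.2134
2 0.8340 -1.2809 -4.7438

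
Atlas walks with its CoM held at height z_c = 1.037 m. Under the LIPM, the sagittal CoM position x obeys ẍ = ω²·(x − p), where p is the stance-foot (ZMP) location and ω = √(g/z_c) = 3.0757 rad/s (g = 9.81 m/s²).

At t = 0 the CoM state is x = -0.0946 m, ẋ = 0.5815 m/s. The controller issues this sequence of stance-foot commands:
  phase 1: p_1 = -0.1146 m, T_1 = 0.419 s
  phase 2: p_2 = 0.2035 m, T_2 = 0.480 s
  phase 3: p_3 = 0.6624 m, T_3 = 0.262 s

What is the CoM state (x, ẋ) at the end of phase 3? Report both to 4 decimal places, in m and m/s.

x = 2.1852, ẋ = 5.4286

phase 1: p=-0.1146, T=0.419, ωT=1.288718, cosh=1.951879, sinh=1.676255; start (x,ẋ)=(-0.094600, 0.581500) → end (x,ẋ)=(0.241355, 1.238131)
phase 2: p=0.2035, T=0.480, ωT=1.476336, cosh=2.302676, sinh=2.074203; start (x,ẋ)=(0.241355, 1.238131) → end (x,ẋ)=(1.125643, 3.092513)
phase 3: p=0.6624, T=0.262, ωT=0.805833, cosh=1.342638, sinh=0.895923; start (x,ẋ)=(1.125643, 3.092513) → end (x,ẋ)=(2.185188, 5.428634)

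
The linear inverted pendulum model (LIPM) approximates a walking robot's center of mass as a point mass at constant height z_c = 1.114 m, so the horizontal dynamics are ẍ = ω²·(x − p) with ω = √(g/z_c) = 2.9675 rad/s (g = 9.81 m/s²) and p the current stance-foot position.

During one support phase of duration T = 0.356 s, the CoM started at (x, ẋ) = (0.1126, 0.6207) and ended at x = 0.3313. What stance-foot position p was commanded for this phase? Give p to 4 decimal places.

p = 0.1873

ωT = 2.9675·0.356 = 1.056430; cosh(ωT) = 1.611890, sinh(ωT) = 1.264195
x(T) = p + (x₀−p)·cosh(ωT) + (ẋ₀/ω)·sinh(ωT) ⇒ p·(1 − cosh) = x(T) − x₀·cosh − (ẋ₀/ω)·sinh
numerator   = 0.3313 − (0.1126)·1.611890 − (0.6207/2.9675)·1.264195 = -0.114625
denominator = 1 − 1.611890 = -0.611890
p = -0.114625 / -0.611890 = 0.1873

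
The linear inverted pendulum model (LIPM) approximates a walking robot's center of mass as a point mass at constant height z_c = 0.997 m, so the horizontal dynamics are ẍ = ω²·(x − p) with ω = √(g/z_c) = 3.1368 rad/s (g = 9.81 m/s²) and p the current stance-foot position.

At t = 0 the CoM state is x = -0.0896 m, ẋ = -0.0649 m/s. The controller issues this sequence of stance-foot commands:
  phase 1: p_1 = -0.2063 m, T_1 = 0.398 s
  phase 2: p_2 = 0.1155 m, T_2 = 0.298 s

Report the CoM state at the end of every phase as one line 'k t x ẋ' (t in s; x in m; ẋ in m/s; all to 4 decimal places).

1 0.3980 -0.0193 0.4629
2 0.6960 0.0763 0.2250

phase 1: p=-0.2063, T=0.398, ωT=1.248446, cosh=1.885937, sinh=1.598987; start (x,ẋ)=(-0.089600, -0.064900) → end (x,ẋ)=(-0.019294, 0.462935)
phase 2: p=0.1155, T=0.298, ωT=0.934766, cosh=1.469648, sinh=1.076970; start (x,ẋ)=(-0.019294, 0.462935) → end (x,ẋ)=(0.076342, 0.224985)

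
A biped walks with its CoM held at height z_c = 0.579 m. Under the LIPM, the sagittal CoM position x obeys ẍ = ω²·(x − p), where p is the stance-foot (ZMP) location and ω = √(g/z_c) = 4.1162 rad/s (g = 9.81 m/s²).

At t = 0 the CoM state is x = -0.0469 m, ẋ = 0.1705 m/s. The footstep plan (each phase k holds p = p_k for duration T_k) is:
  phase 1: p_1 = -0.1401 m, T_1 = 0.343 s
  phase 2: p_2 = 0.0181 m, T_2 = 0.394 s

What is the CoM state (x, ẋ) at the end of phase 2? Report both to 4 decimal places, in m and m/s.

phase 1: p=-0.1401, T=0.343, ωT=1.411857, cosh=2.173629, sinh=1.929938; start (x,ẋ)=(-0.046900, 0.170500) → end (x,ẋ)=(0.142424, 1.110986)
phase 2: p=0.0181, T=0.394, ωT=1.621783, cosh=2.629827, sinh=2.432280; start (x,ẋ)=(0.142424, 1.110986) → end (x,ẋ)=(1.001536, 4.166396)

x = 1.0015, ẋ = 4.1664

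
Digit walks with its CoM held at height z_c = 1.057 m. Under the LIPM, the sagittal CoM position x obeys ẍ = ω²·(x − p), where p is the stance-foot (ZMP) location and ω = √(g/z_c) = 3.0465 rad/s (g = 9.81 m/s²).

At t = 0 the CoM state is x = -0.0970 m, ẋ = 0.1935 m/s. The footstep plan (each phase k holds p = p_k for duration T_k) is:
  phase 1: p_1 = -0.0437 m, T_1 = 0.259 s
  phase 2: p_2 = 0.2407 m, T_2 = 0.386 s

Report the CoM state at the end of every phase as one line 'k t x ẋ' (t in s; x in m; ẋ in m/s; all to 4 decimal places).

1 0.2590 -0.0590 0.1151
2 0.6450 -0.2358 -1.1345

phase 1: p=-0.0437, T=0.259, ωT=0.789044, cosh=1.327784, sinh=0.873505; start (x,ẋ)=(-0.097000, 0.193500) → end (x,ẋ)=(-0.058990, 0.115088)
phase 2: p=0.2407, T=0.386, ωT=1.175949, cosh=1.774872, sinh=1.466346; start (x,ẋ)=(-0.058990, 0.115088) → end (x,ẋ)=(-0.235817, -1.134515)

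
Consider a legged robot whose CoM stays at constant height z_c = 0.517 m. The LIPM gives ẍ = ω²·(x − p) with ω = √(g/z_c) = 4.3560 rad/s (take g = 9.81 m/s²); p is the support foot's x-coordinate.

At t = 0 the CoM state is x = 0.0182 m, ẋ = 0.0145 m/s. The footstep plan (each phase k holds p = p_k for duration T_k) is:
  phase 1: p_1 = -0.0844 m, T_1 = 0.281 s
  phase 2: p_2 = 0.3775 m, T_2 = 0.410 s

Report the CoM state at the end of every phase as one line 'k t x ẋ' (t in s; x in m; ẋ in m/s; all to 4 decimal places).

phase 1: p=-0.0844, T=0.281, ωT=1.224036, cosh=1.847464, sinh=1.553423; start (x,ẋ)=(0.018200, 0.014500) → end (x,ẋ)=(0.110321, 0.721053)
phase 2: p=0.3775, T=0.410, ωT=1.785960, cosh=3.066470, sinh=2.898834; start (x,ẋ)=(0.110321, 0.721053) → end (x,ẋ)=(0.038049, -1.162673)

1 0.2810 0.1103 0.7211
2 0.6910 0.0380 -1.1627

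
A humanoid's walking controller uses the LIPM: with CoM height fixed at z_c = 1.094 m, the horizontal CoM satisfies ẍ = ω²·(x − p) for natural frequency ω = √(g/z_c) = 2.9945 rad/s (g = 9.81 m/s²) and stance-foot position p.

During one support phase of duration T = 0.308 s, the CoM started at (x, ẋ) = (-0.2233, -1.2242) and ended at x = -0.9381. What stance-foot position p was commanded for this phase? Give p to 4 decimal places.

ωT = 2.9945·0.308 = 0.922306; cosh(ωT) = 1.456342, sinh(ωT) = 1.058741
x(T) = p + (x₀−p)·cosh(ωT) + (ẋ₀/ω)·sinh(ωT) ⇒ p·(1 − cosh) = x(T) − x₀·cosh − (ẋ₀/ω)·sinh
numerator   = -0.9381 − (-0.2233)·1.456342 − (-1.2242/2.9945)·1.058741 = -0.180068
denominator = 1 − 1.456342 = -0.456342
p = -0.180068 / -0.456342 = 0.3946

p = 0.3946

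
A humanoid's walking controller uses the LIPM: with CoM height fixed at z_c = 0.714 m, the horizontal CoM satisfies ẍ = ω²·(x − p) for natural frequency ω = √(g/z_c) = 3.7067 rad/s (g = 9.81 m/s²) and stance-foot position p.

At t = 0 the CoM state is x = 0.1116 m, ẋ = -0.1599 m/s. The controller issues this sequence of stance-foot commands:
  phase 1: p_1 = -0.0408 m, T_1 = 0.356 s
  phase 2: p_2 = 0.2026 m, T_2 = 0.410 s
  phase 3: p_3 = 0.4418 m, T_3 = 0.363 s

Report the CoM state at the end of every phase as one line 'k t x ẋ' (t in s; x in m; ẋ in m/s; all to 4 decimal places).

1 0.3560 0.1898 0.6609
2 0.7660 0.5598 1.4791
3 1.1290 1.3980 3.8156

phase 1: p=-0.0408, T=0.356, ωT=1.319585, cosh=2.004558, sinh=1.737311; start (x,ẋ)=(0.111600, -0.159900) → end (x,ẋ)=(0.189750, 0.660880)
phase 2: p=0.2026, T=0.410, ωT=1.519747, cosh=2.394918, sinh=2.176151; start (x,ẋ)=(0.189750, 0.660880) → end (x,ẋ)=(0.559819, 1.479104)
phase 3: p=0.4418, T=0.363, ωT=1.345532, cosh=2.050315, sinh=1.789914; start (x,ẋ)=(0.559819, 1.479104) → end (x,ẋ)=(1.398016, 3.815649)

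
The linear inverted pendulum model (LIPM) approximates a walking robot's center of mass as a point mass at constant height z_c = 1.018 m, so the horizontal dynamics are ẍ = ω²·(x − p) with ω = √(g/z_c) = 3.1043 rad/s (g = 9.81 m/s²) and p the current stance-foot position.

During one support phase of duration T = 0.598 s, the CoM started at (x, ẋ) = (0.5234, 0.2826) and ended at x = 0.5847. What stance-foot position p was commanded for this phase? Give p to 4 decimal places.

p = 0.6212

ωT = 3.1043·0.598 = 1.856371; cosh(ωT) = 3.278354, sinh(ωT) = 3.122116
x(T) = p + (x₀−p)·cosh(ωT) + (ẋ₀/ω)·sinh(ωT) ⇒ p·(1 − cosh) = x(T) − x₀·cosh − (ẋ₀/ω)·sinh
numerator   = 0.5847 − (0.5234)·3.278354 − (0.2826/3.1043)·3.122116 = -1.415412
denominator = 1 − 3.278354 = -2.278354
p = -1.415412 / -2.278354 = 0.6212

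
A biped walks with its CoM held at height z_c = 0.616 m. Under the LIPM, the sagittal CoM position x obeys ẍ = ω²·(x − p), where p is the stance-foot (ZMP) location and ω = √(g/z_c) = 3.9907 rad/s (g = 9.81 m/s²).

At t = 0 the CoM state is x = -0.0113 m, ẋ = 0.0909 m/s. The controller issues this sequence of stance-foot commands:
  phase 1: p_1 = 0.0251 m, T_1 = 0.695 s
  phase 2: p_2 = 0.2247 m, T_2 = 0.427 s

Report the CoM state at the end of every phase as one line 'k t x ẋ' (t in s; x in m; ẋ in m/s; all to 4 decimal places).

1 0.6950 -0.0858 -0.4279
2 1.1220 -0.9418 -4.5076

phase 1: p=0.0251, T=0.695, ωT=2.773536, cosh=8.038806, sinh=7.976365; start (x,ẋ)=(-0.011300, 0.090900) → end (x,ẋ)=(-0.085827, -0.427931)
phase 2: p=0.2247, T=0.427, ωT=1.704029, cosh=2.838997, sinh=2.657048; start (x,ẋ)=(-0.085827, -0.427931) → end (x,ẋ)=(-0.941807, -4.507566)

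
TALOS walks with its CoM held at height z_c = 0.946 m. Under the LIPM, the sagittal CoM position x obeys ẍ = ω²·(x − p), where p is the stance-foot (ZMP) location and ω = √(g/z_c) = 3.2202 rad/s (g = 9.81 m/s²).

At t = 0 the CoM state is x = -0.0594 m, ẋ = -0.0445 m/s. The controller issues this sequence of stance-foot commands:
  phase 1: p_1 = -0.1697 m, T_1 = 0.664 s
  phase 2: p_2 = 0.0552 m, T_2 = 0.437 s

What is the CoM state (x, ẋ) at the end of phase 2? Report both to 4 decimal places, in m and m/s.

phase 1: p=-0.1697, T=0.664, ωT=2.138213, cosh=4.301063, sinh=4.183198; start (x,ẋ)=(-0.059400, -0.044500) → end (x,ẋ)=(0.246900, 1.294425)
phase 2: p=0.0552, T=0.437, ωT=1.407227, cosh=2.164718, sinh=1.919897; start (x,ẋ)=(0.246900, 1.294425) → end (x,ẋ)=(1.241917, 3.987238)

x = 1.2419, ẋ = 3.9872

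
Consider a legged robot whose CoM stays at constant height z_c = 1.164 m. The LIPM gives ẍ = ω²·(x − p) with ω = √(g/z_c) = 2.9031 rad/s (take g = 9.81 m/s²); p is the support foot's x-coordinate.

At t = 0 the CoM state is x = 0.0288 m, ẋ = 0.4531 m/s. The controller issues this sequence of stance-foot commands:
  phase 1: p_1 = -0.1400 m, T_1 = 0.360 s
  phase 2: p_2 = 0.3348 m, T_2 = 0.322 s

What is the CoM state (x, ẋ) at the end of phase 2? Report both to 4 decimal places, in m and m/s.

phase 1: p=-0.1400, T=0.360, ωT=1.045116, cosh=1.597690, sinh=1.246039; start (x,ẋ)=(0.028800, 0.453100) → end (x,ẋ)=(0.324165, 1.334526)
phase 2: p=0.3348, T=0.322, ωT=0.934798, cosh=1.469682, sinh=1.077017; start (x,ẋ)=(0.324165, 1.334526) → end (x,ẋ)=(0.814264, 1.928077)

x = 0.8143, ẋ = 1.9281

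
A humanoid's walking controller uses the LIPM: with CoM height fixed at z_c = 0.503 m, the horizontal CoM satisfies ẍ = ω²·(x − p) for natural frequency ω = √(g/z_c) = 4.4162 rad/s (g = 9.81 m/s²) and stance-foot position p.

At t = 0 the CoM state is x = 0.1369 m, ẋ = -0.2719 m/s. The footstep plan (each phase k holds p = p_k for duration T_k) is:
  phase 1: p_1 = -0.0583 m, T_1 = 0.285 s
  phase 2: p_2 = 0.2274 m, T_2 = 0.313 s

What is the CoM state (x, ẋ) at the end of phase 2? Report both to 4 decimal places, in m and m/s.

phase 1: p=-0.0583, T=0.285, ωT=1.258617, cosh=1.902298, sinh=1.618251; start (x,ẋ)=(0.136900, -0.271900) → end (x,ẋ)=(0.213395, 0.877766)
phase 2: p=0.2274, T=0.313, ωT=1.382271, cosh=2.117473, sinh=1.866465; start (x,ẋ)=(0.213395, 0.877766) → end (x,ẋ)=(0.568724, 1.743206)

x = 0.5687, ẋ = 1.7432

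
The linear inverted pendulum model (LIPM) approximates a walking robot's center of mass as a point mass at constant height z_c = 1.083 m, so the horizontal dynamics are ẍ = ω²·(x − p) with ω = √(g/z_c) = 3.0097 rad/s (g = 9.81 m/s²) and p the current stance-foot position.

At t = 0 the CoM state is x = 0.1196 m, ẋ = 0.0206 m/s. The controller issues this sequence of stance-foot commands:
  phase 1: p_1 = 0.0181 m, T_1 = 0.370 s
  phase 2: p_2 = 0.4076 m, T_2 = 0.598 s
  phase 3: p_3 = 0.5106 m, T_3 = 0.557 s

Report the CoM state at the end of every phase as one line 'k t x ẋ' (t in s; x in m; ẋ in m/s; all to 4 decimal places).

1 0.3700 0.1986 0.4497
2 0.9680 0.1978 -0.4530
3 1.5250 -0.7429 -3.6814

phase 1: p=0.0181, T=0.370, ωT=1.113589, cosh=1.686823, sinh=1.358445; start (x,ẋ)=(0.119600, 0.020600) → end (x,ẋ)=(0.198610, 0.449733)
phase 2: p=0.4076, T=0.598, ωT=1.799801, cosh=3.106887, sinh=2.941555; start (x,ẋ)=(0.198610, 0.449733) → end (x,ẋ)=(0.197843, -0.452957)
phase 3: p=0.5106, T=0.557, ωT=1.676403, cosh=2.766668, sinh=2.579622; start (x,ẋ)=(0.197843, -0.452957) → end (x,ẋ)=(-0.742926, -3.681393)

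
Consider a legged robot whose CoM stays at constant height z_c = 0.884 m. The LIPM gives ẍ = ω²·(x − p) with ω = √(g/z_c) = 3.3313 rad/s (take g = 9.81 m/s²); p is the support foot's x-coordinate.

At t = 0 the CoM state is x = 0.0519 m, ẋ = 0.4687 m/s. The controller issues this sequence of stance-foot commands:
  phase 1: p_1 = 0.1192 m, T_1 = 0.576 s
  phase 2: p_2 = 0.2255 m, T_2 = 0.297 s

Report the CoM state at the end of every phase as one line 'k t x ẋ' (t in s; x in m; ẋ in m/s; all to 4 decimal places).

phase 1: p=0.1192, T=0.576, ωT=1.918829, cosh=3.479877, sinh=3.333098; start (x,ẋ)=(0.051900, 0.468700) → end (x,ẋ)=(0.353957, 0.883749)
phase 2: p=0.2255, T=0.297, ωT=0.989396, cosh=1.530705, sinh=1.158904; start (x,ẋ)=(0.353957, 0.883749) → end (x,ẋ)=(0.729572, 1.848689)

1 0.5760 0.3540 0.8837
2 0.8730 0.7296 1.8487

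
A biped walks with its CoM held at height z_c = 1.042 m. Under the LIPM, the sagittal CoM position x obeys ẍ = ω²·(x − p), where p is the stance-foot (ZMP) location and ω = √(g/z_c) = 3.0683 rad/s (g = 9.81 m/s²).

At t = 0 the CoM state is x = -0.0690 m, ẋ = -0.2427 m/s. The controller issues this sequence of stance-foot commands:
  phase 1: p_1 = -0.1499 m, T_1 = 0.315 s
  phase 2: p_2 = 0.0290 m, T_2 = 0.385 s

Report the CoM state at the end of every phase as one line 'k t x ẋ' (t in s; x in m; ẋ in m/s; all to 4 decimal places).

phase 1: p=-0.1499, T=0.315, ωT=0.966514, cosh=1.504586, sinh=1.124180; start (x,ẋ)=(-0.069000, -0.242700) → end (x,ẋ)=(-0.117101, -0.086113)
phase 2: p=0.0290, T=0.385, ωT=1.181296, cosh=1.782737, sinh=1.475856; start (x,ẋ)=(-0.117101, -0.086113) → end (x,ẋ)=(-0.272880, -0.815115)

1 0.3150 -0.1171 -0.0861
2 0.7000 -0.2729 -0.8151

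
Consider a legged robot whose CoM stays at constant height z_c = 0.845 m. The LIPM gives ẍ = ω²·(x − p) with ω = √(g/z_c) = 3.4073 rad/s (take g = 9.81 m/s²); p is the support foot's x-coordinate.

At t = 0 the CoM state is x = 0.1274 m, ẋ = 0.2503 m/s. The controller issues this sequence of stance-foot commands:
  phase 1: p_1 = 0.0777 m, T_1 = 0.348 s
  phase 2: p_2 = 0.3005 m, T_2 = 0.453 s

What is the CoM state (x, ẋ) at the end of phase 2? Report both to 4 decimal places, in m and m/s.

phase 1: p=0.0777, T=0.348, ωT=1.185740, cosh=1.789315, sinh=1.483795; start (x,ẋ)=(0.127400, 0.250300) → end (x,ẋ)=(0.275628, 0.699135)
phase 2: p=0.3005, T=0.453, ωT=1.543507, cosh=2.447304, sinh=2.233673; start (x,ẋ)=(0.275628, 0.699135) → end (x,ẋ)=(0.697953, 1.521704)

x = 0.6980, ẋ = 1.5217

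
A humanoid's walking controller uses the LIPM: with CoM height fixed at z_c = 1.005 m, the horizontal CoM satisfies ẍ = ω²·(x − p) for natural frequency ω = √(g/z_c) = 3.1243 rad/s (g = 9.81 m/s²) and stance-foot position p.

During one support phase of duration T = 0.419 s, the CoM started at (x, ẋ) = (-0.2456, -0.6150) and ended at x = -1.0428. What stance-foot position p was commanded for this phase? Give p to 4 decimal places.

p = 0.2201

ωT = 3.1243·0.419 = 1.309082; cosh(ωT) = 1.986420, sinh(ωT) = 1.716352
x(T) = p + (x₀−p)·cosh(ωT) + (ẋ₀/ω)·sinh(ωT) ⇒ p·(1 − cosh) = x(T) − x₀·cosh − (ẋ₀/ω)·sinh
numerator   = -1.0428 − (-0.2456)·1.986420 − (-0.6150/3.1243)·1.716352 = -0.217082
denominator = 1 − 1.986420 = -0.986420
p = -0.217082 / -0.986420 = 0.2201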